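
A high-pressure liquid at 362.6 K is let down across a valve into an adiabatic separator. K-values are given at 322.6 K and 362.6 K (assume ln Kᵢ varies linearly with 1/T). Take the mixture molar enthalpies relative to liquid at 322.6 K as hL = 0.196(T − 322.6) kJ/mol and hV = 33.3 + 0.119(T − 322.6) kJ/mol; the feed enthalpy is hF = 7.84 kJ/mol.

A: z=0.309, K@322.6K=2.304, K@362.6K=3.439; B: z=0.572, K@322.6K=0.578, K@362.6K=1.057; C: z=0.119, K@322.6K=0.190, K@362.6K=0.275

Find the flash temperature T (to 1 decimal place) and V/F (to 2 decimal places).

T = 327.8 K, V/F = 0.21

Adiabatic flash: solve Rachford–Rice at each trial T, then check hF = ψ·hV(T) + (1−ψ)·hL(T).
  T = 322.6 K: K = (2.304, 0.578, 0.190), RR gives ψ = 0.099, H_out = 3.306 kJ/mol
  T = 362.6 K: K = (3.439, 1.057, 0.275), RR gives ψ = 0.926, H_out = 35.813 kJ/mol
  T = 342.6 K: K = (2.848, 0.796, 0.231), RR gives ψ = 0.536, H_out = 20.934 kJ/mol
  T = 332.6 K: K = (2.570, 0.681, 0.210), RR gives ψ = 0.309, H_out = 12.019 kJ/mol
  T = 327.6 K: K = (2.435, 0.628, 0.200), RR gives ψ = 0.203, H_out = 7.653 kJ/mol
  T = 330.1 K: K = (2.502, 0.655, 0.205), RR gives ψ = 0.255, H_out = 9.828 kJ/mol
  T = 328.9 K: K = (2.470, 0.642, 0.203), RR gives ψ = 0.230, H_out = 8.783 kJ/mol
Linear interpolation between T = 327.6 (H_out = 7.653) and T = 328.9 (H_out = 8.783) on hF = 7.84 gives T ≈ 327.8 K, at which ψ = 0.21.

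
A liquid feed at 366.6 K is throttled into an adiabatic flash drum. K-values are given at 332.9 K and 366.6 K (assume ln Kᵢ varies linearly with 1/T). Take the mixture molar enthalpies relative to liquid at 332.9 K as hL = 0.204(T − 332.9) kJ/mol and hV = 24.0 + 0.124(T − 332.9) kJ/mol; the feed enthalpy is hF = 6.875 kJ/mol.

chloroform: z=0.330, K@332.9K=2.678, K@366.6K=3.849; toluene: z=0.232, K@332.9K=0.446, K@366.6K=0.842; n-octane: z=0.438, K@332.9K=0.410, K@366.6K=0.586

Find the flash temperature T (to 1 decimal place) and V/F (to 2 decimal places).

T = 338.2 K, V/F = 0.25

Adiabatic flash: solve Rachford–Rice at each trial T, then check hF = ψ·hV(T) + (1−ψ)·hL(T).
  T = 332.9 K: K = (2.678, 0.446, 0.410), RR gives ψ = 0.172, H_out = 4.129 kJ/mol
  T = 366.6 K: K = (3.849, 0.842, 0.586), RR gives ψ = 0.739, H_out = 22.618 kJ/mol
  T = 349.8 K: K = (3.240, 0.623, 0.495), RR gives ψ = 0.414, H_out = 12.823 kJ/mol
  T = 341.4 K: K = (2.954, 0.530, 0.452), RR gives ψ = 0.290, H_out = 8.489 kJ/mol
  T = 337.1 K: K = (2.813, 0.486, 0.430), RR gives ψ = 0.230, H_out = 6.296 kJ/mol
  T = 339.2 K: K = (2.882, 0.507, 0.441), RR gives ψ = 0.259, H_out = 7.368 kJ/mol
Linear interpolation between T = 337.1 (H_out = 6.296) and T = 339.2 (H_out = 7.368) on hF = 6.875 gives T ≈ 338.2 K, at which ψ = 0.25.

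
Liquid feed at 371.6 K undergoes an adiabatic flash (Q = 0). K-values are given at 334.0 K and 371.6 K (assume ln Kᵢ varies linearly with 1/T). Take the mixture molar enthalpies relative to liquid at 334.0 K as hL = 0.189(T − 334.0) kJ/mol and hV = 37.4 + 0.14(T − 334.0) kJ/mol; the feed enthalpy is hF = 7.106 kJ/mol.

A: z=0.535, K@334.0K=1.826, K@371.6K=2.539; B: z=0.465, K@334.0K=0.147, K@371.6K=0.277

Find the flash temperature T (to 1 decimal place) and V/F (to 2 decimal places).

Adiabatic flash: solve Rachford–Rice at each trial T, then check hF = ψ·hV(T) + (1−ψ)·hL(T).
  T = 334.0 K: K = (1.826, 0.147), RR gives ψ = 0.064, H_out = 2.403 kJ/mol
  T = 371.6 K: K = (2.539, 0.277), RR gives ψ = 0.438, H_out = 22.675 kJ/mol
  T = 352.8 K: K = (2.172, 0.205), RR gives ψ = 0.276, H_out = 13.638 kJ/mol
  T = 343.4 K: K = (1.996, 0.174), RR gives ψ = 0.181, H_out = 8.476 kJ/mol
  T = 338.7 K: K = (1.910, 0.160), RR gives ψ = 0.126, H_out = 5.588 kJ/mol
  T = 341.0 K: K = (1.952, 0.167), RR gives ψ = 0.154, H_out = 7.033 kJ/mol
Linear interpolation between T = 341.0 (H_out = 7.033) and T = 343.4 (H_out = 8.476) on hF = 7.106 gives T ≈ 341.1 K, at which ψ = 0.16.

T = 341.1 K, V/F = 0.16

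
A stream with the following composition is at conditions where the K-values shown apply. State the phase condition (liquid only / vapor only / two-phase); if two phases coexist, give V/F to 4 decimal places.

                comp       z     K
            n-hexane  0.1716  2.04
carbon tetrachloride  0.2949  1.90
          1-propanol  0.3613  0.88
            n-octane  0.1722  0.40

two-phase, V/F = 0.8135

ΣzᵢKᵢ = 1.2972; Σzᵢ/Kᵢ = 1.0804.
Both exceed 1, so a two-phase solution exists.
Newton iteration, ψ⁰ = 0.5:
  ψ = 0.5000: g = 0.10673, g' = -0.3263 → ψ = 0.8270
  ψ = 0.8270: g = -0.00513, g' = -0.3828 → ψ = 0.8136
  ψ = 0.8136: g = -0.00004, g' = -0.3771 → ψ = 0.8135
Converged at ψ = 0.8135.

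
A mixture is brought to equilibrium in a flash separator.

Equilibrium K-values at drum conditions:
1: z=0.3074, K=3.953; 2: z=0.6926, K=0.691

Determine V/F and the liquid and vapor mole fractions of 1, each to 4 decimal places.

V/F = 0.7603, x_1 = 0.0947, y_1 = 0.3745

Rachford–Rice: g(V/F) = Σ zᵢ(Kᵢ−1)/(1+V/F(Kᵢ−1)) = 0.
g(0) = ΣzᵢKᵢ − 1 = 0.6937 and g(1) = 1 − Σzᵢ/Kᵢ = -0.0801, so a root lies in (0, 1).
Binary case is linear: z₁(K₁−1)(1+V/F(K₂−1)) + z₂(K₂−1)(1+V/F(K₁−1)) = 0
⇒ V/F = [z₁(K₁−1)+z₂(K₂−1)] / [−(K₁−1)(K₂−1)] = 0.69374/0.91248 = 0.7603
Compositions from xᵢ = zᵢ/(1+V/F(Kᵢ−1)), yᵢ = Kᵢxᵢ:
  1: x = 0.0947, y = 0.3745
  2: x = 0.9053, y = 0.6255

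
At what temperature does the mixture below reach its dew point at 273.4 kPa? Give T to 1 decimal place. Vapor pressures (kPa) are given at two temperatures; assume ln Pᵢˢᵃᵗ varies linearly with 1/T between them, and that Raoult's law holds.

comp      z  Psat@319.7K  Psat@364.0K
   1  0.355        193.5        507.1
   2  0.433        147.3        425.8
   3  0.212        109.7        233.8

T = 346.9 K

Dew-point temperature: Σzᵢ·P/Pᵢˢᵃᵗ(T) = 1. Interpolate ln Pᵢˢᵃᵗ = aᵢ + bᵢ/T.
  T = 319.7 K: ΣzᵢP/Pᵢˢᵃᵗ = 1.8336
  T = 364.0 K: ΣzᵢP/Pᵢˢᵃᵗ = 0.7173
  T = 341.9 K: ΣzᵢP/Pᵢˢᵃᵗ = 1.1090
  T = 352.9 K: ΣzᵢP/Pᵢˢᵃᵗ = 0.8863
  T = 347.4 K: ΣzᵢP/Pᵢˢᵃᵗ = 0.9896
  T = 344.6 K: ΣzᵢP/Pᵢˢᵃᵗ = 1.0482
Interpolating between 344.6 K and 347.4 K gives T ≈ 346.9 K.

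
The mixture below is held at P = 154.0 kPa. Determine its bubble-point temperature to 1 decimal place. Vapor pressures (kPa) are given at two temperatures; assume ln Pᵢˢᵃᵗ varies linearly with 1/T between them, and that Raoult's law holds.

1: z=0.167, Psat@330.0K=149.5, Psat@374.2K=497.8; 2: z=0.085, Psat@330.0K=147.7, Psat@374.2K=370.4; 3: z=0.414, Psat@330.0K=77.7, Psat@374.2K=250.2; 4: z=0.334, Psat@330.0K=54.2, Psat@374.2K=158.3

Bubble-point temperature: ΣzᵢPᵢˢᵃᵗ(T) = P. Interpolate ln Pᵢˢᵃᵗ = aᵢ + bᵢ/T.
  T = 330.0 K: ΣzᵢPᵢˢᵃᵗ = 87.79 kPa
  T = 374.2 K: ΣzᵢPᵢˢᵃᵗ = 271.07 kPa
  T = 352.1 K: ΣzᵢPᵢˢᵃᵗ = 159.65 kPa
  T = 341.1 K: ΣzᵢPᵢˢᵃᵗ = 119.67 kPa
  T = 346.6 K: ΣzᵢPᵢˢᵃᵗ = 138.53 kPa
  T = 349.4 K: ΣzᵢPᵢˢᵃᵗ = 148.99 kPa
Interpolating between 349.4 K and 352.1 K gives T ≈ 350.7 K.

T = 350.7 K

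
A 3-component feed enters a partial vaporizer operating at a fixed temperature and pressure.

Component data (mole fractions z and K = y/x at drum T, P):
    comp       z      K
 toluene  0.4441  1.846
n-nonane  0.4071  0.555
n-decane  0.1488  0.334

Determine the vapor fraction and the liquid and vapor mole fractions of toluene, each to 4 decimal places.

Material balance + equilibrium reduce to Σ zᵢ(Kᵢ−1)/(1+ψ(Kᵢ−1)) = 0.
g(0) = ΣzᵢKᵢ − 1 = 0.0954 and g(1) = 1 − Σzᵢ/Kᵢ = -0.4196, so a root lies in (0, 1).
Iterate (Newton) starting at ψ = 0.54:
  ψ = 0.5400: g = -0.13533, g' = -0.4504 → ψ = 0.2395
  ψ = 0.2395: g = -0.00828, g' = -0.4142 → ψ = 0.2195
  ψ = 0.2195: g = 0.00001, g' = -0.4156 → ψ = 0.2196
Converged at ψ = 0.2196.
Compositions from xᵢ = zᵢ/(1+ψ(Kᵢ−1)), yᵢ = Kᵢxᵢ:
  toluene: x = 0.3745, y = 0.6914
  n-nonane: x = 0.4512, y = 0.2504
  n-decane: x = 0.1743, y = 0.0582

ψ = 0.2196, x_toluene = 0.3745, y_toluene = 0.6914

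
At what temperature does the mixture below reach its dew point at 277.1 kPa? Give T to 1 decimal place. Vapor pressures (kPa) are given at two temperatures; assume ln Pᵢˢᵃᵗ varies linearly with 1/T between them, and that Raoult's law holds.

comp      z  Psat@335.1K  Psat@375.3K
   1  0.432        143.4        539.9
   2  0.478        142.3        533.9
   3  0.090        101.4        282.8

Dew-point temperature: Σzᵢ·P/Pᵢˢᵃᵗ(T) = 1. Interpolate ln Pᵢˢᵃᵗ = aᵢ + bᵢ/T.
  T = 335.1 K: ΣzᵢP/Pᵢˢᵃᵗ = 2.0115
  T = 375.3 K: ΣzᵢP/Pᵢˢᵃᵗ = 0.5580
  T = 355.2 K: ΣzᵢP/Pᵢˢᵃᵗ = 1.0203
  T = 365.2 K: ΣzᵢP/Pᵢˢᵃᵗ = 0.7492
  T = 360.2 K: ΣzᵢP/Pᵢˢᵃᵗ = 0.8724
  T = 357.7 K: ΣzᵢP/Pᵢˢᵃᵗ = 0.9429
  T = 356.4 K: ΣzᵢP/Pᵢˢᵃᵗ = 0.9823
Interpolating between 355.2 K and 356.4 K gives T ≈ 355.8 K.

T = 355.8 K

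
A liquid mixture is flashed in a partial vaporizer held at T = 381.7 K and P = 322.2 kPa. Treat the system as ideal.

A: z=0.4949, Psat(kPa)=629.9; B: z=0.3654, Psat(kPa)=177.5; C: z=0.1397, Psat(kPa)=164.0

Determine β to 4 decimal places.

β = 0.5448

Raoult's law: Kᵢ = Pᵢˢᵃᵗ/P = Pᵢˢᵃᵗ/322.2.
  K_A = 629.9/322.2 = 1.954997, K_B = 177.5/322.2 = 0.550900, K_C = 164.0/322.2 = 0.509001
Let β = V/F and solve Σ zᵢ(Kᵢ−1)/(1+β(Kᵢ−1)) = 0.
g(0) = ΣzᵢKᵢ − 1 = 0.2399 and g(1) = 1 − Σzᵢ/Kᵢ = -0.1909, so a root lies in (0, 1).
Newton–Raphson from β = 0.31:
  β = 0.3100: g = 0.09312, g' = -0.4150 → β = 0.5344
  β = 0.5344: g = 0.00402, g' = -0.3874 → β = 0.5448
Converged at β = 0.5448.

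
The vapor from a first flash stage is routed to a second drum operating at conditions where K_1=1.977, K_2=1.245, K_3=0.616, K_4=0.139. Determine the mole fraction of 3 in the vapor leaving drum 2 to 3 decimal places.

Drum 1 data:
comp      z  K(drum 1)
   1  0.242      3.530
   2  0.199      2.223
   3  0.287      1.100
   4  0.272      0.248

y_3 (drum 2) = 0.211

Drum 1:
Let ψ₁ = V/F and solve Σ zᵢ(Kᵢ−1)/(1+ψ₁(Kᵢ−1)) = 0.
g(0) = ΣzᵢKᵢ − 1 = 0.680 and g(1) = 1 − Σzᵢ/Kᵢ = -0.516, so a root lies in (0, 1).
Iterate (Newton) starting at ψ₁ = 0.4:
  ψ₁ = 0.400: g = 0.2028, g' = -0.834 → ψ₁ = 0.643
Converged at ψ₁ = 0.643.
Drum-1 compositions:
  1: x = 0.092, y = 0.325
  2: x = 0.111, y = 0.248
  3: x = 0.270, y = 0.297
  4: x = 0.527, y = 0.131
Drum-2 feed = drum-1 vapor: z₂ = (0.3251, 0.2476, 0.2966, 0.1307).
Drum 2:
Material balance + equilibrium reduce to Σ zᵢ(Kᵢ−1)/(1+ψ₂(Kᵢ−1)) = 0.
g(0) = ΣzᵢKᵢ − 1 = 0.152 and g(1) = 1 − Σzᵢ/Kᵢ = -0.785, so a root lies in (0, 1).
Iterate (Newton) starting at ψ₂ = 0.5:
  ψ₂ = 0.500: g = -0.0711, g' = -0.518 → ψ₂ = 0.363
  ψ₂ = 0.363: g = -0.0057, g' = -0.446 → ψ₂ = 0.350
Converged at ψ₂ = 0.350.
  1: x = 0.242, y = 0.479
  2: x = 0.228, y = 0.284
  3: x = 0.343, y = 0.211
  4: x = 0.187, y = 0.026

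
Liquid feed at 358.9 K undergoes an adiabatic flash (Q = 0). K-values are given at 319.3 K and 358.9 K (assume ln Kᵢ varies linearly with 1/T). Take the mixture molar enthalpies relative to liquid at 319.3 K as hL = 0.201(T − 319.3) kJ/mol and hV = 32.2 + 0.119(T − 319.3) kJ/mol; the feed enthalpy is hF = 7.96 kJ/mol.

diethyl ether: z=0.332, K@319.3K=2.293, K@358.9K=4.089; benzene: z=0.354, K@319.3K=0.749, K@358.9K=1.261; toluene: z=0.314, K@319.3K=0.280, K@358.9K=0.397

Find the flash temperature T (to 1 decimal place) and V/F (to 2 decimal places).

T = 322.0 K, V/F = 0.23

Adiabatic flash: solve Rachford–Rice at each trial T, then check hF = ψ·hV(T) + (1−ψ)·hL(T).
  T = 319.3 K: K = (2.293, 0.749, 0.280), RR gives ψ = 0.172, H_out = 5.553 kJ/mol
  T = 358.9 K: K = (4.089, 1.261, 0.397), RR gives ψ = 0.809, H_out = 31.370 kJ/mol
  T = 339.1 K: K = (3.114, 0.987, 0.337), RR gives ψ = 0.538, H_out = 20.426 kJ/mol
  T = 329.2 K: K = (2.685, 0.863, 0.308), RR gives ψ = 0.372, H_out = 13.675 kJ/mol
  T = 324.2 K: K = (2.482, 0.804, 0.294), RR gives ψ = 0.277, H_out = 9.789 kJ/mol
  T = 321.8 K: K = (2.388, 0.777, 0.287), RR gives ψ = 0.227, H_out = 7.775 kJ/mol
Linear interpolation between T = 321.8 (H_out = 7.775) and T = 324.2 (H_out = 9.789) on hF = 7.96 gives T ≈ 322.0 K, at which ψ = 0.23.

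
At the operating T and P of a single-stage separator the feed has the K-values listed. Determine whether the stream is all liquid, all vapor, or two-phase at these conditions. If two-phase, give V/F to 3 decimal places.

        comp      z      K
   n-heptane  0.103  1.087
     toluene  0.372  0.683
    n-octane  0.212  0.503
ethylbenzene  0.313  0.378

all liquid

ΣzᵢKᵢ = 0.591; Σzᵢ/Kᵢ = 1.889.
Since ΣzᵢKᵢ < 1 the mixture is below its bubble point — single liquid phase.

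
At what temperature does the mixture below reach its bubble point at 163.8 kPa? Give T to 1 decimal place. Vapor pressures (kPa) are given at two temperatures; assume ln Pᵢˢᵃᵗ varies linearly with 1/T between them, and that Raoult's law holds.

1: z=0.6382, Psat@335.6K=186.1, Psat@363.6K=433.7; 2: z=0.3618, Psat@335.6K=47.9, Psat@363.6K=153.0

Bubble-point temperature: ΣzᵢPᵢˢᵃᵗ(T) = P. Interpolate ln Pᵢˢᵃᵗ = aᵢ + bᵢ/T.
  T = 335.6 K: ΣzᵢPᵢˢᵃᵗ = 136.10 kPa
  T = 363.6 K: ΣzᵢPᵢˢᵃᵗ = 332.14 kPa
  T = 349.6 K: ΣzᵢPᵢˢᵃᵗ = 216.11 kPa
  T = 342.6 K: ΣzᵢPᵢˢᵃᵗ = 172.24 kPa
  T = 339.1 K: ΣzᵢPᵢˢᵃᵗ = 153.28 kPa
  T = 340.9 K: ΣzᵢPᵢˢᵃᵗ = 162.80 kPa
Interpolating between 340.9 K and 342.6 K gives T ≈ 341.1 K.

T = 341.1 K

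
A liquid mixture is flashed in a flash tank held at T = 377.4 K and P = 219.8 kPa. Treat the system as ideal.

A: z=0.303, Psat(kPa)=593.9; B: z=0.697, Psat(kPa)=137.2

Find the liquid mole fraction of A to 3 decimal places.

Raoult's law: Kᵢ = Pᵢˢᵃᵗ/P = Pᵢˢᵃᵗ/219.8.
  K_A = 593.9/219.8 = 2.70200, K_B = 137.2/219.8 = 0.62420
Let ψ = V/F and solve Σ zᵢ(Kᵢ−1)/(1+ψ(Kᵢ−1)) = 0.
Check two-phase: ΣzᵢKᵢ = 1.254 > 1 and Σzᵢ/Kᵢ = 1.229 > 1, so g(0) = 0.254 > 0 and g(1) = -0.229 < 0.
Newton–Raphson from ψ = 0.5:
  ψ = 0.500: g = -0.0439, g' = -0.405 → ψ = 0.392
  ψ = 0.392: g = 0.0023, g' = -0.451 → ψ = 0.397
Converged at ψ = 0.397.
Compositions from xᵢ = zᵢ/(1+ψ(Kᵢ−1)), yᵢ = Kᵢxᵢ:
  A: x = 0.181, y = 0.489
  B: x = 0.819, y = 0.511

x_A = 0.181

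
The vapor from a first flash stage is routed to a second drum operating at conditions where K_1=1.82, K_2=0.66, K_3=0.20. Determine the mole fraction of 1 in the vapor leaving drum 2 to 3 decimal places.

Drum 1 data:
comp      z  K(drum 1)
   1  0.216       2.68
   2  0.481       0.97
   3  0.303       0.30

y_1 (drum 2) = 0.632

Drum 1:
Rachford–Rice: g(ψ₁) = Σ zᵢ(Kᵢ−1)/(1+ψ₁(Kᵢ−1)) = 0.
Check two-phase: ΣzᵢKᵢ = 1.136 > 1 and Σzᵢ/Kᵢ = 1.586 > 1, so g(0) = 0.136 > 0 and g(1) = -0.586 < 0.
Newton–Raphson from ψ₁ = 0.5:
  ψ₁ = 0.500: g = -0.1437, g' = -0.532 → ψ₁ = 0.230
  ψ₁ = 0.230: g = -0.0055, g' = -0.529 → ψ₁ = 0.219
Converged at ψ₁ = 0.219.
Drum-1 compositions:
  1: x = 0.158, y = 0.423
  2: x = 0.484, y = 0.470
  3: x = 0.358, y = 0.107
Drum-2 feed = drum-1 vapor: z₂ = (0.4229, 0.4697, 0.1074).
Drum 2:
Rachford–Rice: g(ψ₂) = Σ zᵢ(Kᵢ−1)/(1+ψ₂(Kᵢ−1)) = 0.
Feasibility: ΣzᵢKᵢ = 1.101, Σzᵢ/Kᵢ = 1.481 — both > 1, two phases present.
Newton iteration, ψ₂⁰ = 0.5:
  ψ₂ = 0.500: g = -0.0896, g' = -0.413 → ψ₂ = 0.283
  ψ₂ = 0.283: g = -0.0062, g' = -0.369 → ψ₂ = 0.266
Converged at ψ₂ = 0.266.
  1: x = 0.347, y = 0.632
  2: x = 0.516, y = 0.341
  3: x = 0.136, y = 0.027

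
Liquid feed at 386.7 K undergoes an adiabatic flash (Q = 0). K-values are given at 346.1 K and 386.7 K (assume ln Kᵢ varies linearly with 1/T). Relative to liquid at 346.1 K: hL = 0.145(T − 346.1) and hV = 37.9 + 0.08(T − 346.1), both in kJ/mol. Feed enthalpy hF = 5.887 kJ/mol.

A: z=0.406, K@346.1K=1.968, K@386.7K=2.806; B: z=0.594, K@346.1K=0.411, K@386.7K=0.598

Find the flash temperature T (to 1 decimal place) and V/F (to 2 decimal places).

T = 350.1 K, V/F = 0.14

Adiabatic flash: solve Rachford–Rice at each trial T, then check hF = ψ·hV(T) + (1−ψ)·hL(T).
  T = 346.1 K: K = (1.968, 0.411), RR gives ψ = 0.076, H_out = 2.868 kJ/mol
  T = 386.7 K: K = (2.806, 0.598), RR gives ψ = 0.681, H_out = 29.901 kJ/mol
  T = 366.4 K: K = (2.373, 0.501), RR gives ψ = 0.381, H_out = 16.879 kJ/mol
  T = 356.2 K: K = (2.166, 0.455), RR gives ψ = 0.235, H_out = 10.224 kJ/mol
  T = 351.1 K: K = (2.065, 0.432), RR gives ψ = 0.158, H_out = 6.647 kJ/mol
  T = 348.6 K: K = (2.016, 0.422), RR gives ψ = 0.118, H_out = 4.798 kJ/mol
  T = 349.9 K: K = (2.042, 0.427), RR gives ψ = 0.139, H_out = 5.768 kJ/mol
Linear interpolation between T = 349.9 (H_out = 5.768) and T = 351.1 (H_out = 6.647) on hF = 5.887 gives T ≈ 350.1 K, at which ψ = 0.14.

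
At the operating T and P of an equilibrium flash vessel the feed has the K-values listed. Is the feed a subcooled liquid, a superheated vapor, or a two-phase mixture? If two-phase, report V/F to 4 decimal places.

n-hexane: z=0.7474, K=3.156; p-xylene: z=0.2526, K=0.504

superheated vapor

ΣzᵢKᵢ = 2.4861; Σzᵢ/Kᵢ = 0.7380.
Since Σzᵢ/Kᵢ < 1 the mixture is above its dew point — single vapor phase.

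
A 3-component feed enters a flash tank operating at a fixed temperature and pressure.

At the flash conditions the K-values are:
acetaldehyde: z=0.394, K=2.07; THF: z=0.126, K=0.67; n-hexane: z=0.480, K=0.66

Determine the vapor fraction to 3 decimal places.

Let ψ = V/F and solve Σ zᵢ(Kᵢ−1)/(1+ψ(Kᵢ−1)) = 0.
g(0) = ΣzᵢKᵢ − 1 = 0.217 and g(1) = 1 − Σzᵢ/Kᵢ = -0.106, so a root lies in (0, 1).
Newton iteration, ψ⁰ = 0.5:
  ψ = 0.500: g = 0.0282, g' = -0.292 → ψ = 0.597
  ψ = 0.597: g = 0.0008, g' = -0.277 → ψ = 0.600
Converged at ψ = 0.600.

ψ = 0.600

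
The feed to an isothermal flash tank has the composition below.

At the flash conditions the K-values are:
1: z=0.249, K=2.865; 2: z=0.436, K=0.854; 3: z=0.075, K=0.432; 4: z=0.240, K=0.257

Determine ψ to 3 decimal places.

Material balance + equilibrium reduce to Σ zᵢ(Kᵢ−1)/(1+ψ(Kᵢ−1)) = 0.
g(0) = ΣzᵢKᵢ − 1 = 0.180 and g(1) = 1 − Σzᵢ/Kᵢ = -0.705, so a root lies in (0, 1).
Newton iteration, ψ⁰ = 0.41:
  ψ = 0.410: g = -0.1165, g' = -0.604 → ψ = 0.217
  ψ = 0.217: g = 0.0037, g' = -0.669 → ψ = 0.222
  ψ = 0.222: g = 0.0000, g' = -0.664 → ψ = 0.223
Converged at ψ = 0.223.

ψ = 0.223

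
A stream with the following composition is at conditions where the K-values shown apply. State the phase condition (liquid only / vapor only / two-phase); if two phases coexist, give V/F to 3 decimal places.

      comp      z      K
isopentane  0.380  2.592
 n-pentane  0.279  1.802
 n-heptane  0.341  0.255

two-phase, V/F = 0.601

ΣzᵢKᵢ = 1.575; Σzᵢ/Kᵢ = 1.639.
Both exceed 1, so a two-phase solution exists.
Rachford–Rice: g(ψ) = Σ zᵢ(Kᵢ−1)/(1+ψ(Kᵢ−1)) = 0.
Iterate (Newton) starting at ψ = 0.31:
  ψ = 0.310: g = 0.2539, g' = -0.867 → ψ = 0.603
  ψ = 0.603: g = -0.0017, g' = -0.956 → ψ = 0.601
Converged at ψ = 0.601.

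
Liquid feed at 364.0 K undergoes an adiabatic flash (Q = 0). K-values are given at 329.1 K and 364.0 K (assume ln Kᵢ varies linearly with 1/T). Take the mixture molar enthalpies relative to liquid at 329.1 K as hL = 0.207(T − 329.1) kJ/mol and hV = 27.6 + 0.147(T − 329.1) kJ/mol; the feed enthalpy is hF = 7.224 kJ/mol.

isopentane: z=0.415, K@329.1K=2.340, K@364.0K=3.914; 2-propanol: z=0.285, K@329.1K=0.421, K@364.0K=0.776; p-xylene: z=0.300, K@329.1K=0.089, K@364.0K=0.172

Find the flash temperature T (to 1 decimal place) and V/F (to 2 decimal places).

T = 336.1 K, V/F = 0.21

Adiabatic flash: solve Rachford–Rice at each trial T, then check hF = ψ·hV(T) + (1−ψ)·hL(T).
  T = 329.1 K: K = (2.340, 0.421, 0.089), RR gives ψ = 0.115, H_out = 3.168 kJ/mol
  T = 364.0 K: K = (3.914, 0.776, 0.172), RR gives ψ = 0.497, H_out = 19.901 kJ/mol
  T = 346.6 K: K = (3.068, 0.581, 0.126), RR gives ψ = 0.333, H_out = 12.453 kJ/mol
  T = 337.9 K: K = (2.691, 0.497, 0.106), RR gives ψ = 0.235, H_out = 8.191 kJ/mol
  T = 333.5 K: K = (2.512, 0.458, 0.097), RR gives ψ = 0.179, H_out = 5.796 kJ/mol
  T = 335.7 K: K = (2.600, 0.477, 0.102), RR gives ψ = 0.208, H_out = 7.019 kJ/mol
Linear interpolation between T = 335.7 (H_out = 7.019) and T = 337.9 (H_out = 8.191) on hF = 7.224 gives T ≈ 336.1 K, at which ψ = 0.21.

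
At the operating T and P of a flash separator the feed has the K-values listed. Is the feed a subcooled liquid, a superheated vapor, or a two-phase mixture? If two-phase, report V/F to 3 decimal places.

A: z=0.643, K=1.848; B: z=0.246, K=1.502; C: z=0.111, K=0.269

ΣzᵢKᵢ = 1.588; Σzᵢ/Kᵢ = 0.924.
Since Σzᵢ/Kᵢ < 1 the mixture is above its dew point — single vapor phase.

superheated vapor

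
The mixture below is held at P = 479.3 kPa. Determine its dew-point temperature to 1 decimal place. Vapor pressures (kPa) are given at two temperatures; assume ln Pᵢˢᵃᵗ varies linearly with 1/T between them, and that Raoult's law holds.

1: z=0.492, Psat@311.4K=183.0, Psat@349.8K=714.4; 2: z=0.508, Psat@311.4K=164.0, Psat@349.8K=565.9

T = 340.9 K

Dew-point temperature: Σzᵢ·P/Pᵢˢᵃᵗ(T) = 1. Interpolate ln Pᵢˢᵃᵗ = aᵢ + bᵢ/T.
  T = 311.4 K: ΣzᵢP/Pᵢˢᵃᵗ = 2.7733
  T = 349.8 K: ΣzᵢP/Pᵢˢᵃᵗ = 0.7603
  T = 330.6 K: ΣzᵢP/Pᵢˢᵃᵗ = 1.3979
  T = 340.2 K: ΣzᵢP/Pᵢˢᵃᵗ = 1.0220
  T = 345.0 K: ΣzᵢP/Pᵢˢᵃᵗ = 0.8797
  T = 342.6 K: ΣzᵢP/Pᵢˢᵃᵗ = 0.9477
Interpolating between 340.2 K and 342.6 K gives T ≈ 340.9 K.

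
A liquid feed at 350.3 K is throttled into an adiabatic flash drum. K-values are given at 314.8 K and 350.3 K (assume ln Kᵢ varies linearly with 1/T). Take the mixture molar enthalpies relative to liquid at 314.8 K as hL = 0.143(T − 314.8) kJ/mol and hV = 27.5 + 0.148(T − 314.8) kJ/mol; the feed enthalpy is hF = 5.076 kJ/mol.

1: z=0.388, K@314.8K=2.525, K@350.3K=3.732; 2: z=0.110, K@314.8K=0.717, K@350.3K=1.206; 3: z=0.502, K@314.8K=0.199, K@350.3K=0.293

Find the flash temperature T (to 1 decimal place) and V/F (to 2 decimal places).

Adiabatic flash: solve Rachford–Rice at each trial T, then check hF = ψ·hV(T) + (1−ψ)·hL(T).
  T = 314.8 K: K = (2.525, 0.717, 0.199), RR gives ψ = 0.142, H_out = 3.911 kJ/mol
  T = 350.3 K: K = (3.732, 1.206, 0.293), RR gives ψ = 0.428, H_out = 16.936 kJ/mol
  T = 332.6 K: K = (3.104, 0.944, 0.244), RR gives ψ = 0.303, H_out = 10.904 kJ/mol
  T = 323.7 K: K = (2.807, 0.826, 0.221), RR gives ψ = 0.229, H_out = 7.582 kJ/mol
  T = 319.2 K: K = (2.663, 0.770, 0.210), RR gives ψ = 0.187, H_out = 5.780 kJ/mol
  T = 317.0 K: K = (2.593, 0.743, 0.204), RR gives ψ = 0.165, H_out = 4.860 kJ/mol
Linear interpolation between T = 317.0 (H_out = 4.860) and T = 319.2 (H_out = 5.780) on hF = 5.076 gives T ≈ 317.5 K, at which ψ = 0.17.

T = 317.5 K, V/F = 0.17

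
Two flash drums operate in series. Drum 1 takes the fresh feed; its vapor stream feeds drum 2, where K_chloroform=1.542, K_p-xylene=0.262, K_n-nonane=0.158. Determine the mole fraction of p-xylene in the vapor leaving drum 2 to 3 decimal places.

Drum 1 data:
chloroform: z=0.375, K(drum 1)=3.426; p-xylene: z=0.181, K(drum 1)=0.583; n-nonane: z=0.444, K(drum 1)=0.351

y_p-xylene (drum 2) = 0.039

Drum 1:
Material balance + equilibrium reduce to Σ zᵢ(Kᵢ−1)/(1+ψ₁(Kᵢ−1)) = 0.
Feasibility: ΣzᵢKᵢ = 1.546, Σzᵢ/Kᵢ = 1.685 — both > 1, two phases present.
Iterate (Newton) starting at ψ₁ = 0.3:
  ψ₁ = 0.300: g = 0.0824, g' = -1.069 → ψ₁ = 0.377
  ψ₁ = 0.377: g = 0.0040, g' = -0.974 → ψ₁ = 0.381
Converged at ψ₁ = 0.381.
Drum-1 compositions:
  chloroform: x = 0.195, y = 0.667
  p-xylene: x = 0.215, y = 0.125
  n-nonane: x = 0.590, y = 0.207
Drum-2 feed = drum-1 vapor: z₂ = (0.6675, 0.1255, 0.2071).
Drum 2:
Let ψ₂ = V/F and solve Σ zᵢ(Kᵢ−1)/(1+ψ₂(Kᵢ−1)) = 0.
g(0) = ΣzᵢKᵢ − 1 = 0.095 and g(1) = 1 − Σzᵢ/Kᵢ = -1.222, so a root lies in (0, 1).
Newton iteration, ψ₂⁰ = 0.5:
  ψ₂ = 0.500: g = -0.1633, g' = -0.731 → ψ₂ = 0.277
  ψ₂ = 0.277: g = -0.0291, g' = -0.506 → ψ₂ = 0.219
  ψ₂ = 0.219: g = -0.0009, g' = -0.475 → ψ₂ = 0.217
Converged at ψ₂ = 0.217.
  chloroform: x = 0.597, y = 0.921
  p-xylene: x = 0.149, y = 0.039
  n-nonane: x = 0.253, y = 0.040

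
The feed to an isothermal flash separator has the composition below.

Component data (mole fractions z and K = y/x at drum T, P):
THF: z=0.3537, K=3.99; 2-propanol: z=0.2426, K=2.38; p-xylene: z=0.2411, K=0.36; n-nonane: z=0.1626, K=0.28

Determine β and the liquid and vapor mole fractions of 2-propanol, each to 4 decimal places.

Rachford–Rice: g(β) = Σ zᵢ(Kᵢ−1)/(1+β(Kᵢ−1)) = 0.
g(0) = ΣzᵢKᵢ − 1 = 1.1210 and g(1) = 1 − Σzᵢ/Kᵢ = -0.4410, so a root lies in (0, 1).
Newton–Raphson from β = 0.5:
  β = 0.5000: g = 0.21213, g' = -1.0891 → β = 0.6948
  β = 0.6948: g = 0.00246, g' = -1.1120 → β = 0.6970
Converged at β = 0.6970.
Compositions from xᵢ = zᵢ/(1+β(Kᵢ−1)), yᵢ = Kᵢxᵢ:
  THF: x = 0.1147, y = 0.4576
  2-propanol: x = 0.1237, y = 0.2943
  p-xylene: x = 0.4353, y = 0.1567
  n-nonane: x = 0.3264, y = 0.0914

β = 0.6970, x_2-propanol = 0.1237, y_2-propanol = 0.2943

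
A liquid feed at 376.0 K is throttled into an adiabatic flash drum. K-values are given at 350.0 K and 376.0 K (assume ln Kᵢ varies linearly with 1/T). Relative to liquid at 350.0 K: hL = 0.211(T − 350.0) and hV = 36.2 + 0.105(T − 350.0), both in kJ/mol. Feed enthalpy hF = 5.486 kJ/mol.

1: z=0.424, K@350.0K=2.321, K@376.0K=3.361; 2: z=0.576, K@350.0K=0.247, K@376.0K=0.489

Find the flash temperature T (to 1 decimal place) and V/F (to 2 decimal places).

Adiabatic flash: solve Rachford–Rice at each trial T, then check hF = ψ·hV(T) + (1−ψ)·hL(T).
  T = 350.0 K: K = (2.321, 0.247), RR gives ψ = 0.127, H_out = 4.599 kJ/mol
  T = 376.0 K: K = (3.361, 0.489), RR gives ψ = 0.586, H_out = 25.077 kJ/mol
  T = 363.0 K: K = (2.812, 0.352), RR gives ψ = 0.336, H_out = 14.449 kJ/mol
  T = 356.5 K: K = (2.559, 0.296), RR gives ψ = 0.233, H_out = 9.631 kJ/mol
  T = 353.2 K: K = (2.436, 0.270), RR gives ψ = 0.180, H_out = 7.127 kJ/mol
  T = 351.6 K: K = (2.378, 0.258), RR gives ψ = 0.154, H_out = 5.878 kJ/mol
Linear interpolation between T = 350.0 (H_out = 4.599) and T = 351.6 (H_out = 5.878) on hF = 5.486 gives T ≈ 351.1 K, at which ψ = 0.15.

T = 351.1 K, V/F = 0.15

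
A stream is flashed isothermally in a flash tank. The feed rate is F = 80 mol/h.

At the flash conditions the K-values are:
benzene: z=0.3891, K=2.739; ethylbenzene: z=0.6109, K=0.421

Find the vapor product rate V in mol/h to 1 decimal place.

Rachford–Rice: g(β) = Σ zᵢ(Kᵢ−1)/(1+β(Kᵢ−1)) = 0.
g(0) = ΣzᵢKᵢ − 1 = 0.3229 and g(1) = 1 − Σzᵢ/Kᵢ = -0.5931, so a root lies in (0, 1).
Binary case is linear: z₁(K₁−1)(1+β(K₂−1)) + z₂(K₂−1)(1+β(K₁−1)) = 0
⇒ β = [z₁(K₁−1)+z₂(K₂−1)] / [−(K₁−1)(K₂−1)] = 0.32293/1.00688 = 0.3207
Then V = β·F = 0.3207·80 = 25.7 mol/h and L = F − V = 54.3 mol/h.

V = 25.7 mol/h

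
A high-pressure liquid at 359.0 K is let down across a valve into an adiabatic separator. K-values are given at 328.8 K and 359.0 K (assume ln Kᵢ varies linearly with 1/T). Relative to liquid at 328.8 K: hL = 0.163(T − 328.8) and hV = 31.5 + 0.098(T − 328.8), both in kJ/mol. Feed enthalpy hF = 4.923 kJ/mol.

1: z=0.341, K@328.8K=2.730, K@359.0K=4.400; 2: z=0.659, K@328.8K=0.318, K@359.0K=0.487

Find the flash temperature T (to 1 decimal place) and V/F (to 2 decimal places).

Adiabatic flash: solve Rachford–Rice at each trial T, then check hF = ψ·hV(T) + (1−ψ)·hL(T).
  T = 328.8 K: K = (2.730, 0.318), RR gives ψ = 0.119, H_out = 3.751 kJ/mol
  T = 359.0 K: K = (4.400, 0.487), RR gives ψ = 0.471, H_out = 18.831 kJ/mol
  T = 343.9 K: K = (3.502, 0.397), RR gives ψ = 0.302, H_out = 11.689 kJ/mol
  T = 336.4 K: K = (3.103, 0.357), RR gives ψ = 0.217, H_out = 7.957 kJ/mol
  T = 332.6 K: K = (2.913, 0.337), RR gives ψ = 0.170, H_out = 5.925 kJ/mol
  T = 330.7 K: K = (2.820, 0.327), RR gives ψ = 0.145, H_out = 4.859 kJ/mol
Linear interpolation between T = 330.7 (H_out = 4.859) and T = 332.6 (H_out = 5.925) on hF = 4.923 gives T ≈ 330.8 K, at which ψ = 0.15.

T = 330.8 K, V/F = 0.15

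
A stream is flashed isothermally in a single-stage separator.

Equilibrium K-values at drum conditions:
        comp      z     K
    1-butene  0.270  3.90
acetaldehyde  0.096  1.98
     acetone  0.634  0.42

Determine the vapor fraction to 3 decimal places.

Newton–Raphson from ψ = 0.44:
  ψ = 0.440: g = -0.0840, g' = -0.868 → ψ = 0.343
  ψ = 0.343: g = 0.0037, g' = -0.954 → ψ = 0.347
Converged at ψ = 0.347.

ψ = 0.347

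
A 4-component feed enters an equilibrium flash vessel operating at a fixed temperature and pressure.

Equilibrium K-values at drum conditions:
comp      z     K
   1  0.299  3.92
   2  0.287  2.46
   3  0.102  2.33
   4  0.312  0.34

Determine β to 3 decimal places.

Rachford–Rice: g(β) = Σ zᵢ(Kᵢ−1)/(1+β(Kᵢ−1)) = 0.
Check two-phase: ΣzᵢKᵢ = 2.222 > 1 and Σzᵢ/Kᵢ = 1.154 > 1, so g(0) = 1.222 > 0 and g(1) = -0.154 < 0.
Newton iteration, β⁰ = 0.5:
  β = 0.500: g = 0.3713, g' = -0.994 → β = 0.874
  β = 0.874: g = 0.0064, g' = -1.117 → β = 0.879
Converged at β = 0.879.

β = 0.879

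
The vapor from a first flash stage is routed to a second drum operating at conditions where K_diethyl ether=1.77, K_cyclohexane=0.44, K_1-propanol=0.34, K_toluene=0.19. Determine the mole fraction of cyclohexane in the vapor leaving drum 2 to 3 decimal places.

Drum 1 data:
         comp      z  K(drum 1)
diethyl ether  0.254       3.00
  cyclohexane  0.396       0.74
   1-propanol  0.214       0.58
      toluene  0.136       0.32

y_cyclohexane (drum 2) = 0.150

Drum 1:
Material balance + equilibrium reduce to Σ zᵢ(Kᵢ−1)/(1+ψ₁(Kᵢ−1)) = 0.
g(0) = ΣzᵢKᵢ − 1 = 0.223 and g(1) = 1 − Σzᵢ/Kᵢ = -0.414, so a root lies in (0, 1).
Newton–Raphson from ψ₁ = 0.53:
  ψ₁ = 0.530: g = -0.1330, g' = -0.492 → ψ₁ = 0.259
  ψ₁ = 0.259: g = 0.0109, g' = -0.611 → ψ₁ = 0.277
Converged at ψ₁ = 0.277.
Drum-1 compositions:
  diethyl ether: x = 0.163, y = 0.490
  cyclohexane: x = 0.427, y = 0.316
  1-propanol: x = 0.242, y = 0.140
  toluene: x = 0.168, y = 0.054
Drum-2 feed = drum-1 vapor: z₂ = (0.4900, 0.3158, 0.1405, 0.0536).
Drum 2:
Newton iteration, ψ₂⁰ = 0.5:
  ψ₂ = 0.500: g = -0.1846, g' = -0.578 → ψ₂ = 0.181
  ψ₂ = 0.181: g = -0.0217, g' = -0.474 → ψ₂ = 0.135
Converged at ψ₂ = 0.135.
  diethyl ether: x = 0.444, y = 0.786
  cyclohexane: x = 0.342, y = 0.150
  1-propanol: x = 0.154, y = 0.052
  toluene: x = 0.060, y = 0.011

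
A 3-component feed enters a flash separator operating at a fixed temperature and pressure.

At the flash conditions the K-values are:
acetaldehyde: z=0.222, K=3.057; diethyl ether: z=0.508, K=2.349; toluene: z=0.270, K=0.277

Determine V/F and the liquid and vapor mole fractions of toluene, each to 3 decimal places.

V/F = 0.833, x_toluene = 0.679, y_toluene = 0.188

Material balance + equilibrium reduce to Σ zᵢ(Kᵢ−1)/(1+V/F(Kᵢ−1)) = 0.
g(0) = ΣzᵢKᵢ − 1 = 0.947 and g(1) = 1 − Σzᵢ/Kᵢ = -0.264, so a root lies in (0, 1).
Iterate (Newton) starting at V/F = 0.5:
  V/F = 0.500: g = 0.3286, g' = -0.904 → V/F = 0.863
  V/F = 0.863: g = -0.0385, g' = -1.319 → V/F = 0.834
  V/F = 0.834: g = -0.0014, g' = -1.228 → V/F = 0.833
Converged at V/F = 0.833.
Compositions from xᵢ = zᵢ/(1+V/F(Kᵢ−1)), yᵢ = Kᵢxᵢ:
  acetaldehyde: x = 0.082, y = 0.250
  diethyl ether: x = 0.239, y = 0.562
  toluene: x = 0.679, y = 0.188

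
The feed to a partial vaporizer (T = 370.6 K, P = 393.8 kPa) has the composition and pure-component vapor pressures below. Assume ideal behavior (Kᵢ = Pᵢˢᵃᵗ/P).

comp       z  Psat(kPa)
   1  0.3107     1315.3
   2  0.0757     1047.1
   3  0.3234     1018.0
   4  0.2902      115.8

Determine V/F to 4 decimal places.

Raoult's law: Kᵢ = Pᵢˢᵃᵗ/P = Pᵢˢᵃᵗ/393.8.
  K_1 = 1315.3/393.8 = 3.340020, K_2 = 1047.1/393.8 = 2.658964, K_3 = 1018.0/393.8 = 2.585069, K_4 = 115.8/393.8 = 0.294058
Material balance + equilibrium reduce to Σ zᵢ(Kᵢ−1)/(1+V/F(Kᵢ−1)) = 0.
Check two-phase: ΣzᵢKᵢ = 2.1604 > 1 and Σzᵢ/Kᵢ = 1.2335 > 1, so g(0) = 1.1604 > 0 and g(1) = -0.2335 < 0.
Newton iteration, V/F⁰ = 0.5:
  V/F = 0.5000: g = 0.37303, g' = -1.0219 → V/F = 0.8651
  V/F = 0.8651: g = -0.01804, g' = -1.3198 → V/F = 0.8514
  V/F = 0.8514: g = -0.00027, g' = -1.2815 → V/F = 0.8512
Converged at V/F = 0.8512.

V/F = 0.8512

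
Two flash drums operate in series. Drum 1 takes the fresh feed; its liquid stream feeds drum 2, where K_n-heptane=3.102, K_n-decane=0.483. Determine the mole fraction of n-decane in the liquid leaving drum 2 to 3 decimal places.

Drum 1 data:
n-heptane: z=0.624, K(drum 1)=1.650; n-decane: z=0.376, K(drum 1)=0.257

Drum 1:
Binary case is linear: z₁(K₁−1)(1+ψ₁(K₂−1)) + z₂(K₂−1)(1+ψ₁(K₁−1)) = 0
⇒ ψ₁ = [z₁(K₁−1)+z₂(K₂−1)] / [−(K₁−1)(K₂−1)] = 0.1262/0.4829 = 0.261
Drum-1 compositions:
  n-heptane: x = 0.533, y = 0.880
  n-decane: x = 0.467, y = 0.120
Drum-2 feed = drum-1 liquid: z₂ = (0.5334, 0.4666).
Drum 2:
Rachford–Rice: g(ψ₂) = Σ zᵢ(Kᵢ−1)/(1+ψ₂(Kᵢ−1)) = 0.
Feasibility: ΣzᵢKᵢ = 1.880, Σzᵢ/Kᵢ = 1.138 — both > 1, two phases present.
Newton iteration, ψ₂⁰ = 0.32:
  ψ₂ = 0.320: g = 0.3812, g' = -1.021 → ψ₂ = 0.693
  ψ₂ = 0.693: g = 0.0803, g' = -0.693 → ψ₂ = 0.809
  ψ₂ = 0.809: g = 0.0005, g' = -0.692 → ψ₂ = 0.810
Converged at ψ₂ = 0.810.
  n-heptane: x = 0.197, y = 0.612
  n-decane: x = 0.803, y = 0.388

x_n-decane (drum 2) = 0.803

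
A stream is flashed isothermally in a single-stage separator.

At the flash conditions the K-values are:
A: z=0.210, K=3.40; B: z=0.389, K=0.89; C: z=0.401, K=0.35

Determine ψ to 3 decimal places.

Iterate (Newton) starting at ψ = 0.5:
  ψ = 0.500: g = -0.2023, g' = -0.627 → ψ = 0.177
  ψ = 0.177: g = 0.0153, g' = -0.817 → ψ = 0.196
Converged at ψ = 0.196.

ψ = 0.196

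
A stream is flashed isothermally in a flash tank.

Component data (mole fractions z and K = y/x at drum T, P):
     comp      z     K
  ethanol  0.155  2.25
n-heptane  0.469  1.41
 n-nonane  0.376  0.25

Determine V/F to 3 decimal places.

Newton iteration, V/F⁰ = 0.5:
  V/F = 0.500: g = -0.1724, g' = -0.687 → V/F = 0.249
  V/F = 0.249: g = -0.0246, g' = -0.526 → V/F = 0.202
Converged at V/F = 0.202.

V/F = 0.202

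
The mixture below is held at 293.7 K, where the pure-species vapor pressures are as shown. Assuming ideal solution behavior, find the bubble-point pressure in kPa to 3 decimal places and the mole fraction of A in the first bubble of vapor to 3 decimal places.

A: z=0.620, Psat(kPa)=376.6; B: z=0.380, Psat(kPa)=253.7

Pbub = 329.898 kPa, y_A = 0.708

At the bubble point ψ → 0, so ΣzᵢKᵢ = 1 with Kᵢ = Pᵢˢᵃᵗ/P ⇒ P = ΣzᵢPᵢˢᵃᵗ.
P = 0.620·376.6 + 0.380·253.7 = 329.898 kPa
yᵢ = zᵢPᵢˢᵃᵗ/P ⇒ y_A = 0.620·376.6/329.898 = 0.708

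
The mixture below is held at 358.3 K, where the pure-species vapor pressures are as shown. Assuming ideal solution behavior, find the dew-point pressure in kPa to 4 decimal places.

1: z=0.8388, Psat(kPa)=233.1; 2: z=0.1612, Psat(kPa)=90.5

At the dew point ψ → 1, so Σzᵢ/Kᵢ = 1 with Kᵢ = Pᵢˢᵃᵗ/P ⇒ 1/P = Σzᵢ/Pᵢˢᵃᵗ.
1/P = 0.8388/233.1 + 0.1612/90.5 = 0.0053797 ⇒ P = 185.8850 kPa

Pdew = 185.8850 kPa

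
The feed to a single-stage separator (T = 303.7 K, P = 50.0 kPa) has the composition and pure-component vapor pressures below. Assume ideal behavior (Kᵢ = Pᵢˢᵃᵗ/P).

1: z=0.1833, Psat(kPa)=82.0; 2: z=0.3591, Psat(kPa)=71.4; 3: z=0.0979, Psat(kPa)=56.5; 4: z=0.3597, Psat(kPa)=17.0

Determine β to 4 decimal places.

Raoult's law: Kᵢ = Pᵢˢᵃᵗ/P = Pᵢˢᵃᵗ/50.0.
  K_1 = 82.0/50.0 = 1.640000, K_2 = 71.4/50.0 = 1.428000, K_3 = 56.5/50.0 = 1.130000, K_4 = 17.0/50.0 = 0.340000
Let β = V/F and solve Σ zᵢ(Kᵢ−1)/(1+β(Kᵢ−1)) = 0.
Feasibility: ΣzᵢKᵢ = 1.0463, Σzᵢ/Kᵢ = 1.5078 — both > 1, two phases present.
Iterate (Newton) starting at β = 0.5:
  β = 0.5000: g = -0.12691, g' = -0.4382 → β = 0.2104
  β = 0.2104: g = -0.01891, g' = -0.3265 → β = 0.1525
  β = 0.1525: g = -0.00033, g' = -0.3156 → β = 0.1514
Converged at β = 0.1514.

β = 0.1514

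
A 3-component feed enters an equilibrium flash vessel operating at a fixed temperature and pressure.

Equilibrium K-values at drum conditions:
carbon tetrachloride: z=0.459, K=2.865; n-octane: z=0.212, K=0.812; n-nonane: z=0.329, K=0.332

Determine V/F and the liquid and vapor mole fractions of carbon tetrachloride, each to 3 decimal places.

Newton–Raphson from V/F = 0.5:
  V/F = 0.500: g = 0.0690, g' = -0.768 → V/F = 0.590
Converged at V/F = 0.590.
Compositions from xᵢ = zᵢ/(1+V/F(Kᵢ−1)), yᵢ = Kᵢxᵢ:
  carbon tetrachloride: x = 0.219, y = 0.626
  n-octane: x = 0.238, y = 0.194
  n-nonane: x = 0.543, y = 0.180

V/F = 0.590, x_carbon tetrachloride = 0.219, y_carbon tetrachloride = 0.626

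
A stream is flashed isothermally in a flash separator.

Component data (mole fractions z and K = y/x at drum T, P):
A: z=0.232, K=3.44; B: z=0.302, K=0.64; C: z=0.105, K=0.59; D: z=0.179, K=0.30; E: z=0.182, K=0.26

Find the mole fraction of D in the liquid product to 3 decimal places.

Rachford–Rice: g(V/F) = Σ zᵢ(Kᵢ−1)/(1+V/F(Kᵢ−1)) = 0.
Feasibility: ΣzᵢKᵢ = 1.154, Σzᵢ/Kᵢ = 2.014 — both > 1, two phases present.
Iterate (Newton) starting at V/F = 0.5:
  V/F = 0.500: g = -0.3383, g' = -0.825 → V/F = 0.090
  V/F = 0.090: g = 0.0291, g' = -1.204 → V/F = 0.114
  V/F = 0.114: g = 0.0009, g' = -1.129 → V/F = 0.115
Converged at V/F = 0.115.
Compositions from xᵢ = zᵢ/(1+V/F(Kᵢ−1)), yᵢ = Kᵢxᵢ:
  A: x = 0.181, y = 0.623
  B: x = 0.315, y = 0.202
  C: x = 0.110, y = 0.065
  D: x = 0.195, y = 0.058
  E: x = 0.199, y = 0.052

x_D = 0.195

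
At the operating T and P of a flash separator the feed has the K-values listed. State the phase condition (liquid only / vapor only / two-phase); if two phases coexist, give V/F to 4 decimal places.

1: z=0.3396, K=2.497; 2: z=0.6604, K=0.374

two-phase, V/F = 0.1013

ΣzᵢKᵢ = 1.0950; Σzᵢ/Kᵢ = 1.9018.
Both exceed 1, so a two-phase solution exists.
Material balance + equilibrium reduce to Σ zᵢ(Kᵢ−1)/(1+ψ(Kᵢ−1)) = 0.
Binary case is linear: z₁(K₁−1)(1+ψ(K₂−1)) + z₂(K₂−1)(1+ψ(K₁−1)) = 0
⇒ ψ = [z₁(K₁−1)+z₂(K₂−1)] / [−(K₁−1)(K₂−1)] = 0.09497/0.93712 = 0.1013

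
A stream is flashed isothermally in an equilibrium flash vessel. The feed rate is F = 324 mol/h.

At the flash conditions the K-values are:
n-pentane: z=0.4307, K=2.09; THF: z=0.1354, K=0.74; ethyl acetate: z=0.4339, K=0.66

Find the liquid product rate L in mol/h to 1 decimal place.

Newton iteration, ψ⁰ = 0.5:
  ψ = 0.5000: g = 0.08565, g' = -0.2993 → ψ = 0.7862
  ψ = 0.7862: g = 0.00722, g' = -0.2563 → ψ = 0.8144
  ψ = 0.8144: g = 0.00003, g' = -0.2543 → ψ = 0.8145
Converged at ψ = 0.8145.
Then V = ψ·F = 0.8145·324 = 263.9 mol/h and L = F − V = 60.1 mol/h.

L = 60.1 mol/h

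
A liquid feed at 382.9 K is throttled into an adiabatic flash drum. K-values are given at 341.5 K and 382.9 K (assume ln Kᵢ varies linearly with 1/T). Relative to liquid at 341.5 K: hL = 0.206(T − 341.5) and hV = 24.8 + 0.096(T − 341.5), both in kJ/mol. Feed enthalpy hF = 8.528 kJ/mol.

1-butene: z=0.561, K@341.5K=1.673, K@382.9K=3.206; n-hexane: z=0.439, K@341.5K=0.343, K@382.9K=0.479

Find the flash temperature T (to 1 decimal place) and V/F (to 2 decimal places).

Adiabatic flash: solve Rachford–Rice at each trial T, then check hF = ψ·hV(T) + (1−ψ)·hL(T).
  T = 341.5 K: K = (1.673, 0.343), RR gives ψ = 0.202, H_out = 4.999 kJ/mol
  T = 382.9 K: K = (3.206, 0.479), RR gives ψ = 0.878, H_out = 26.300 kJ/mol
  T = 362.2 K: K = (2.359, 0.409), RR gives ψ = 0.627, H_out = 18.378 kJ/mol
  T = 351.9 K: K = (1.999, 0.376), RR gives ψ = 0.459, H_out = 13.002 kJ/mol
  T = 346.7 K: K = (1.831, 0.359), RR gives ψ = 0.347, H_out = 9.484 kJ/mol
  T = 344.1 K: K = (1.751, 0.351), RR gives ψ = 0.280, H_out = 7.395 kJ/mol
  T = 345.4 K: K = (1.791, 0.355), RR gives ψ = 0.315, H_out = 8.473 kJ/mol
Linear interpolation between T = 345.4 (H_out = 8.473) and T = 346.7 (H_out = 9.484) on hF = 8.528 gives T ≈ 345.5 K, at which ψ = 0.32.

T = 345.5 K, V/F = 0.32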